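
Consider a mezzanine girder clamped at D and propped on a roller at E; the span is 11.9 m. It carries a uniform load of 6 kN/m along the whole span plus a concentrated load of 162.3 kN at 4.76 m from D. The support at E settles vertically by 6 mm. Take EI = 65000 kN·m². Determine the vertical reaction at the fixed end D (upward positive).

Release the roller at E. Primary structure: cantilever fixed at D.
Deflection at E on the released cantilever, summing each load's contribution:
  UDL 6: wL⁴/(8EI) = 15040/EI
  point load 162.3 at a = 4.76: Pa²(3L − a)/(6EI) = 18963/EI
  δ_0 = 34003/EI
Tip deflection under a unit load at E: L³/(3EI) = 561.7/EI.
With EI = 65000 kN·m²: δ_0 = 0.52312 m and δ_{EE} = 0.008642 m/kN.
Compatibility — the beam at E must follow the support down by 0.006 m: δ_0 − R_E·δ_{EE} = 0.006, so R_E = (0.52312 − 0.006)/0.008642 = 59.84 kN.
Vertical equilibrium: R_D = ΣP − R_E = 233.7 − 59.84 = 173.9 kN.

R_D = 173.9 kN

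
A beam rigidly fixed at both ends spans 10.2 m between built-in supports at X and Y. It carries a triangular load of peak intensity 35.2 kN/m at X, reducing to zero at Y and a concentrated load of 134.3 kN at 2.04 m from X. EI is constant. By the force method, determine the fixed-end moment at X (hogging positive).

M_X = 358.5 kN·m

Release both end moments; the primary structure is a simply-supported span XY with redundants M_X and M_Y.
Simple-span end rotations at X and Y under the given loads:
  at X: triangular load, peak 35.2: w₀L³/(45EI) = 830.1/EI
  at Y: triangular load, peak 35.2: 7w₀L³/(360EI) = 726.3/EI
  at X: point load 134.3 at a = 2.04: Pab(L + b)/(6LEI) = 670.7/EI
  at Y: point load 134.3 at a = 2.04: Pab(L + a)/(6LEI) = 447.1/EI
  θ_X0 = 1501/EI,  θ_Y0 = 1173/EI
Flexibility coefficients: a unit moment at one end gives L/(3EI) there and L/(6EI) at the far end, so f₁₁ = f₂₂ = 3.4/EI and f₁₂ = f₂₁ = 1.7/EI.
Compatibility — zero rotation at each built-in end:
  3.4 M_X + 1.7 M_Y = 1501
  1.7 M_X + 3.4 M_Y = 1173
Solving the pair gives M_X = 358.5 kN·m and M_Y = 165.9 kN·m (hogging).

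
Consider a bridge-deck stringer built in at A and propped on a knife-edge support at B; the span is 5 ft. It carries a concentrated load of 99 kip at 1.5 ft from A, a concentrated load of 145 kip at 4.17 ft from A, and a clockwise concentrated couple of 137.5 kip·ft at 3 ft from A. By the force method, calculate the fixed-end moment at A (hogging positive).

M_A = 111.1 kip·ft

Take the reaction at B as the redundant and release it; the primary structure is a cantilever fixed at A.
Downward deflection at the released point B due to the loads:
  point load 99 at a = 1.5: Pa²(3L − a)/(6EI) = 501.2/EI
  point load 145 at a = 4.17: Pa²(3L − a)/(6EI) = 4551/EI
  clockwise couple 137.5 at a = 3: M₀a(2L − a)/(2EI) = 1444/EI
  δ_0 = 6496/EI
Flexibility coefficient — unit upward force at B: δ_{BB} = L³/(3EI) = 41.67/EI.
The prop prevents deflection at B: R_B = δ_0/δ_{BB} = 6496/41.67 = 155.9 kip.
Moment equilibrium about A: M_A = Σ(load moments about A) − R_B·L = 890.6 − 155.9×5 = 111.1 kip·ft.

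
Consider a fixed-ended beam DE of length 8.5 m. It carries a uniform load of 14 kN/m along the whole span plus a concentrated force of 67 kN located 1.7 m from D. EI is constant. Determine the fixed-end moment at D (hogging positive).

M_D = 157.2 kN·m

Take the two fixed-end moments M_D, M_E as redundants; the released structure is the simple span DE.
Simple-span end rotations at D and E under the given loads:
  at D: UDL 14: wL³/(24EI) = 358.2/EI
  at E: UDL 14: wL³/(24EI) = 358.2/EI
  at D: point load 67 at a = 1.7: Pab(L + b)/(6LEI) = 232.4/EI
  at E: point load 67 at a = 1.7: Pab(L + a)/(6LEI) = 154.9/EI
  θ_D0 = 590.6/EI,  θ_E0 = 513.1/EI
Flexibility coefficients: a unit moment at one end gives L/(3EI) there and L/(6EI) at the far end, so f₁₁ = f₂₂ = 2.833/EI and f₁₂ = f₂₁ = 1.417/EI.
Compatibility — zero rotation at each built-in end:
  2.833 M_D + 1.417 M_E = 590.6
  1.417 M_D + 2.833 M_E = 513.1
Solving the pair gives M_D = 157.2 kN·m and M_E = 102.5 kN·m (hogging).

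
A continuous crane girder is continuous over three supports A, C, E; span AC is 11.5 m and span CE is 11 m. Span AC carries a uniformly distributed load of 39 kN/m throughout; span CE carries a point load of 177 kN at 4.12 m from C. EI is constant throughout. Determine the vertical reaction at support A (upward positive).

Take M_C as the redundant. Released structure: two simple spans AC and CE with a hinge at C.
Rotations at C on the released spans (each span's end-slope, ×1/EI):
  span AC: UDL 39: wL³/(24EI) = 2471/EI
  span CE: point load 177 at a = 4.12: Pab(L + b)/(6LEI) = 1359/EI
  relative rotation θ_0 = (2471 + 1359)/EI = 3831/EI
A unit hogging moment at C produces rotation L₁/(3EI) + L₂/(3EI) = 7.5/EI.
Slope continuity at C: θ_0 = M_C·7.5/EI, so M_C = 3831/7.5 = 510.7 kN·m (hogging).
Span AC, ΣM about A with M_C applied at C: R_C^{AC}·11.5 = 2579 + 510.7, so R_C^{AC} = 268.7 kN and R_A = 448.5 − 268.7 = 179.8 kN.

R_A = 179.8 kN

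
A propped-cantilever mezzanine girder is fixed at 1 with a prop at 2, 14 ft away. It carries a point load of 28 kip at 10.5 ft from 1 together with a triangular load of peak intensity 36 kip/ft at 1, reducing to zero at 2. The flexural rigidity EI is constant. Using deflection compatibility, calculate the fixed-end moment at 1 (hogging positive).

M_1 = 516.3 kip·ft

Choose R_2 as the redundant. The primary structure is the cantilever fixed at 1.
Downward deflection at the released point 2 due to the loads:
  point load 28 at a = 10.5: Pa²(3L − a)/(6EI) = 16207/EI
  triangular load, peak 36 at the fixed end: w₀L⁴/(30EI) = 46099/EI
  δ_0 = 62306/EI
Tip deflection under a unit load at 2: L³/(3EI) = 914.7/EI.
The prop prevents deflection at 2: R_2 = δ_0/δ_{22} = 62306/914.7 = 68.12 kip.
Moment equilibrium about 1: M_1 = Σ(load moments about 1) − R_2·L = 1470 − 68.12×14 = 516.3 kip·ft.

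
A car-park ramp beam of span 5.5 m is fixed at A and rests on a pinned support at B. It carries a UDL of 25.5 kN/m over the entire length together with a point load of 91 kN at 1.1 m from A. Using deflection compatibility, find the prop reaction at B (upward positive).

Remove the prop at B; the released (primary) structure is a cantilever built in at A.
Free-end deflection of the primary structure under the applied loading (downward +):
  UDL 25.5: wL⁴/(8EI) = 2917/EI
  point load 91 at a = 1.1: Pa²(3L − a)/(6EI) = 282.6/EI
  δ_0 = 3199/EI
Tip deflection under a unit load at B: L³/(3EI) = 55.46/EI.
Compatibility at B: δ_0 − R_B·δ_{BB} = 0, so R_B = 3199/55.46 = 57.69 kN.

R_B = 57.69 kN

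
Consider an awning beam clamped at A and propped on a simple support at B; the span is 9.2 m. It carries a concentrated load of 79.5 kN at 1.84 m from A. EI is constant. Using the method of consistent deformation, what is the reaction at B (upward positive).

Remove the prop at B; the released (primary) structure is a cantilever built in at A.
Primary-structure tip deflection at B by superposition:
  point load 79.5 at a = 1.84: Pa²(3L − a)/(6EI) = 1156/EI
Tip deflection under a unit load at B: L³/(3EI) = 259.6/EI.
Compatibility at B: δ_0 − R_B·δ_{BB} = 0, so R_B = 1156/259.6 = 4.452 kN.

R_B = 4.452 kN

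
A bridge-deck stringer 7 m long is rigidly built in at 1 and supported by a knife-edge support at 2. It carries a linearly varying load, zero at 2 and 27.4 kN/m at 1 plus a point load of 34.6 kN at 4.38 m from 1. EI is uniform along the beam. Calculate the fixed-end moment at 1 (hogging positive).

M_1 = 128.5 kN·m

Choose R_2 as the redundant. The primary structure is the cantilever fixed at 1.
Deflection at 2 on the released cantilever, summing each load's contribution:
  triangular load, peak 27.4 at the fixed end: w₀L⁴/(30EI) = 2193/EI
  point load 34.6 at a = 4.38: Pa²(3L − a)/(6EI) = 1839/EI
  δ_0 = 4032/EI
Tip deflection under a unit load at 2: L³/(3EI) = 114.3/EI.
Compatibility at 2: δ_0 − R_2·δ_{22} = 0, so R_2 = 4032/114.3 = 35.26 kN.
Moment equilibrium about 1: M_1 = Σ(load moments about 1) − R_2·L = 375.3 − 35.26×7 = 128.5 kN·m.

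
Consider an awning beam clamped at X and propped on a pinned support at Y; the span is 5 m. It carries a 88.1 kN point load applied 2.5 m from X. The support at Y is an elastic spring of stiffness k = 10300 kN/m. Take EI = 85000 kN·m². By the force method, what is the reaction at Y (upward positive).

R_Y = 22.98 kN

Choose R_Y as the redundant. The primary structure is the cantilever fixed at X.
Free-end deflection of the primary structure under the applied loading (downward +):
  point load 88.1 at a = 2.5: Pa²(3L − a)/(6EI) = 1147/EI
Tip deflection under a unit load at Y: L³/(3EI) = 41.67/EI.
With EI = 85000 kN·m²: δ_0 = 0.013496 m and δ_{YY} = 0.00049 m/kN.
Compatibility — the spring shortens by R_Y/k under the reaction it provides: δ_0 − R_Y·δ_{YY} = R_Y/k. With 1/k = 0.000097 m/kN, R_Y = δ_0 / (δ_{YY} + 1/k) = 0.013496 / (0.00049 + 0.000097) = 22.98 kN.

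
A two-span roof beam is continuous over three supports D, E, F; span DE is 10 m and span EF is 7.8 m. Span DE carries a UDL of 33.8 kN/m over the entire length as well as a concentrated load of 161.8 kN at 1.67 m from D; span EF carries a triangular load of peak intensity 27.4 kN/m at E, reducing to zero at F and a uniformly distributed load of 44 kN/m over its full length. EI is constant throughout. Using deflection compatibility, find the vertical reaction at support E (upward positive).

R_E = 554.4 kN

Release continuity at E by inserting a hinge; the redundant is the internal moment M_E. The primary structure is two simply-supported spans DE and EF.
Discontinuity in slope at E on the released structure — sum the simple-span end rotations:
  span DE: UDL 33.8: wL³/(24EI) = 1408/EI
  span DE: point load 161.8 at a = 1.67: Pab(L + a)/(6LEI) = 437.8/EI
  span EF: triangular load, peak 27.4: w₀L³/(45EI) = 288.9/EI
  span EF: UDL 44: wL³/(24EI) = 870/EI
  relative rotation θ_0 = (1846 + 1159)/EI = 3005/EI
A unit hogging moment at E produces rotation L₁/(3EI) + L₂/(3EI) = 5.933/EI.
Slope continuity at E: θ_0 = M_E·5.933/EI, so M_E = 3005/5.933 = 506.5 kN·m (hogging).
Span DE, ΣM about D with M_E applied at E: R_E^{DE}·10 = 1960 + 506.5, so R_E^{DE} = 246.7 kN and R_D = 499.8 − 246.7 = 253.1 kN.
Span EF, ΣM about F: R_E^{EF}·7.8 = 1894 + 506.5, so R_E^{EF} = 307.8 kN and R_F = 450.1 − 307.8 = 142.3 kN.
R_E = 246.7 + 307.8 = 554.4 kN.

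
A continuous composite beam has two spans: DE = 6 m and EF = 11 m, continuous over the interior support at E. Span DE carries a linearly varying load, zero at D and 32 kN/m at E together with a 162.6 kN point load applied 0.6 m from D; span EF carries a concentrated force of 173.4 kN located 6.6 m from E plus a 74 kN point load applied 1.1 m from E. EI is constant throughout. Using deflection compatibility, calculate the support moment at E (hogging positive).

M_E = 296.5 kN·m

Take M_E as the redundant. Released structure: two simple spans DE and EF with a hinge at E.
Rotations at E on the released spans (each span's end-slope, ×1/EI):
  span DE: triangular load, peak 32: w₀L³/(45EI) = 153.6/EI
  span DE: point load 162.6 at a = 0.6: Pab(L + a)/(6LEI) = 96.58/EI
  span EF: point load 173.4 at a = 6.6: Pab(L + b)/(6LEI) = 1175/EI
  span EF: point load 74 at a = 1.1: Pab(L + b)/(6LEI) = 255.2/EI
  relative rotation θ_0 = (250.2 + 1430)/EI = 1680/EI
A unit hogging moment at E produces rotation L₁/(3EI) + L₂/(3EI) = 5.667/EI.
Compatibility: M_E·(L₁+L₂)/(3EI) = θ_0, giving M_E = 296.5 kN·m (hogging).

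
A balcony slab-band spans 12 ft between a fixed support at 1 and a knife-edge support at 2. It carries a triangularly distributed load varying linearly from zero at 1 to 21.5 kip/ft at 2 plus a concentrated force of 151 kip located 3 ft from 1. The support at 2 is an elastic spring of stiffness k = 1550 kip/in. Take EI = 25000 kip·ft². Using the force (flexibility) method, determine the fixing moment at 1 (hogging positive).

Release the roller at 2. Primary structure: cantilever fixed at 1.
Deflection at 2 on the released cantilever, summing each load's contribution:
  triangular load, peak 21.5 at the free end: 11w₀L⁴/(120EI) = 40867/EI
  point load 151 at a = 3: Pa²(3L − a)/(6EI) = 7474/EI
  δ_0 = 48342/EI
Flexibility coefficient — unit upward force at 2: δ_{22} = L³/(3EI) = 576/EI.
With EI = 25000 kip·ft²: δ_0 = 1.9337 ft and δ_{22} = 0.02304 ft/kip.
Compatibility — the spring shortens by R_2/k under the reaction it provides: δ_0 − R_2·δ_{22} = R_2/k. With 1/k = 1/(1550×12) ft/kip = 0.000054 ft/kip, R_2 = δ_0 / (δ_{22} + 1/k) = 1.9337 / (0.02304 + 0.000054) = 83.73 kip.
Moment equilibrium about 1: M_1 = Σ(load moments about 1) − R_2·L = 1485 − 83.73×12 = 480.2 kip·ft.

M_1 = 480.2 kip·ft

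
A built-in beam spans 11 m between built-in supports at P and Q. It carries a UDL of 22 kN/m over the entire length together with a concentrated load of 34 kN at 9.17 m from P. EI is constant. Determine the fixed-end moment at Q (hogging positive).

M_Q = 265.1 kN·m

Take the two fixed-end moments M_P, M_Q as redundants; the released structure is the simple span PQ.
On the primary (simply-supported) span, the end slopes from the loading are:
  at P: UDL 22: wL³/(24EI) = 1220/EI
  at Q: UDL 22: wL³/(24EI) = 1220/EI
  at P: point load 34 at a = 9.17: Pab(L + b)/(6LEI) = 110.9/EI
  at Q: point load 34 at a = 9.17: Pab(L + a)/(6LEI) = 174.4/EI
  θ_P0 = 1331/EI,  θ_Q0 = 1394/EI
Flexibility coefficients: a unit moment at one end gives L/(3EI) there and L/(6EI) at the far end, so f₁₁ = f₂₂ = 3.667/EI and f₁₂ = f₂₁ = 1.833/EI.
Compatibility — zero rotation at each built-in end:
  3.667 M_P + 1.833 M_Q = 1331
  1.833 M_P + 3.667 M_Q = 1394
Solving the pair gives M_P = 230.5 kN·m and M_Q = 265.1 kN·m (hogging).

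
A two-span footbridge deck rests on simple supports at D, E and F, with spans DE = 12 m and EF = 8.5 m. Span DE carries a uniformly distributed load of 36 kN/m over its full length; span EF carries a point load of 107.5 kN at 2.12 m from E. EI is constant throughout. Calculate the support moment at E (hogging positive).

M_E = 441.4 kN·m

Take M_E as the redundant. Released structure: two simple spans DE and EF with a hinge at E.
Discontinuity in slope at E on the released structure — sum the simple-span end rotations:
  span DE: UDL 36: wL³/(24EI) = 2592/EI
  span EF: point load 107.5 at a = 2.12: Pab(L + b)/(6LEI) = 424.2/EI
  relative rotation θ_0 = (2592 + 424.2)/EI = 3016/EI
A unit hogging moment at E produces rotation L₁/(3EI) + L₂/(3EI) = 6.833/EI.
Slope continuity at E: θ_0 = M_E·6.833/EI, so M_E = 3016/6.833 = 441.4 kN·m (hogging).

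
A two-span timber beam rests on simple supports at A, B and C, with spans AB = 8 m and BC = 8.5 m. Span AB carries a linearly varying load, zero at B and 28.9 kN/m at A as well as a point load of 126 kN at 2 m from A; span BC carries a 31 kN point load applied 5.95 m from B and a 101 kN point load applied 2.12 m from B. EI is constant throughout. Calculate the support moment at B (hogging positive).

M_B = 200.6 kN·m

Release continuity at B by inserting a hinge; the redundant is the internal moment M_B. The primary structure is two simply-supported spans AB and BC.
Rotations at B on the released spans (each span's end-slope, ×1/EI):
  span AB: triangular load, peak 28.9: 7w₀L³/(360EI) = 287.7/EI
  span AB: point load 126 at a = 2: Pab(L + a)/(6LEI) = 315/EI
  span BC: point load 31 at a = 5.95: Pab(L + b)/(6LEI) = 101.9/EI
  span BC: point load 101 at a = 2.12: Pab(L + b)/(6LEI) = 398.6/EI
  relative rotation θ_0 = (602.7 + 500.5)/EI = 1103/EI
A unit hogging moment at B produces rotation L₁/(3EI) + L₂/(3EI) = 5.5/EI.
Compatibility: M_B·(L₁+L₂)/(3EI) = θ_0, giving M_B = 200.6 kN·m (hogging).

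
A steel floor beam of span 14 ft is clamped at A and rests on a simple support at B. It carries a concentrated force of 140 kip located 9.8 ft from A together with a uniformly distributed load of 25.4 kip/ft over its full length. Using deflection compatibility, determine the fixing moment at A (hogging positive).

M_A = 889.8 kip·ft

Choose R_B as the redundant. The primary structure is the cantilever fixed at A.
Primary-structure tip deflection at B by superposition:
  point load 140 at a = 9.8: Pa²(3L − a)/(6EI) = 72158/EI
  UDL 25.4: wL⁴/(8EI) = 121971/EI
  δ_0 = 194129/EI
Flexibility coefficient — unit upward force at B: δ_{BB} = L³/(3EI) = 914.7/EI.
Compatibility at B: δ_0 − R_B·δ_{BB} = 0, so R_B = 194129/914.7 = 212.2 kip.
Moment equilibrium about A: M_A = Σ(load moments about A) − R_B·L = 3861 − 212.2×14 = 889.8 kip·ft.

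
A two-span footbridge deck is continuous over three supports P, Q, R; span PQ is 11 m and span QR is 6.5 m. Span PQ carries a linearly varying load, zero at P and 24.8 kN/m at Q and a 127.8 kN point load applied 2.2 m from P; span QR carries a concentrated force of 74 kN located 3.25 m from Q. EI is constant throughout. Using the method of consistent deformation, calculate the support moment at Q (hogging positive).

Release continuity at Q by inserting a hinge; the redundant is the internal moment M_Q. The primary structure is two simply-supported spans PQ and QR.
End slopes at the hinge Q, treating each span as simply supported:
  span PQ: triangular load, peak 24.8: w₀L³/(45EI) = 733.5/EI
  span PQ: point load 127.8 at a = 2.2: Pab(L + a)/(6LEI) = 494.8/EI
  span QR: point load 74 at a = 3.25: Pab(L + b)/(6LEI) = 195.4/EI
  relative rotation θ_0 = (1228 + 195.4)/EI = 1424/EI
A unit hogging moment at Q produces rotation L₁/(3EI) + L₂/(3EI) = 5.833/EI.
Compatibility: M_Q·(L₁+L₂)/(3EI) = θ_0, giving M_Q = 244.1 kN·m (hogging).

M_Q = 244.1 kN·m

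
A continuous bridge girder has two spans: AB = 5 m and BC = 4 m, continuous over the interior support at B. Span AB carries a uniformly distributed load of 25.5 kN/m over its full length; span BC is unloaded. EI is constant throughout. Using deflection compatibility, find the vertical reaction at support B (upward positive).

R_B = 83.67 kN

Take M_B as the redundant. Released structure: two simple spans AB and BC with a hinge at B.
Discontinuity in slope at B on the released structure — sum the simple-span end rotations:
  span AB: UDL 25.5: wL³/(24EI) = 132.8/EI
  relative rotation θ_0 = (132.8 + 0)/EI = 132.8/EI
A unit hogging moment at B produces rotation L₁/(3EI) + L₂/(3EI) = 3/EI.
Slope continuity at B: θ_0 = M_B·3/EI, so M_B = 132.8/3 = 44.27 kN·m (hogging).
Span AB, ΣM about A with M_B applied at B: R_B^{AB}·5 = 318.8 + 44.27, so R_B^{AB} = 72.6 kN and R_A = 127.5 − 72.6 = 54.9 kN.
Span BC, ΣM about C: R_B^{BC}·4 = 0 + 44.27, so R_B^{BC} = 11.07 kN and R_C = 0 − 11.07 = -11.07 kN.
R_B = 72.6 + 11.07 = 83.67 kN.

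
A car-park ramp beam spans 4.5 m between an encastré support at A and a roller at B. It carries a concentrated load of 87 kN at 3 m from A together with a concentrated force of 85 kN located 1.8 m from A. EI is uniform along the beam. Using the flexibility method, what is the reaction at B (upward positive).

Release the roller at B. Primary structure: cantilever fixed at A.
Free-end deflection of the primary structure under the applied loading (downward +):
  point load 87 at a = 3: Pa²(3L − a)/(6EI) = 1370/EI
  point load 85 at a = 1.8: Pa²(3L − a)/(6EI) = 537/EI
  δ_0 = 1907/EI
Tip deflection under a unit load at B: L³/(3EI) = 30.38/EI.
Compatibility at B: δ_0 − R_B·δ_{BB} = 0, so R_B = 1907/30.38 = 62.79 kN.

R_B = 62.79 kN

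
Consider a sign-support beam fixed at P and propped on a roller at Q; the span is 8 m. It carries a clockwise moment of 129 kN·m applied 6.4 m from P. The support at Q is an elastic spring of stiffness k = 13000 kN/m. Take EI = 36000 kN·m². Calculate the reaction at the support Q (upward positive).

Take the reaction at Q as the redundant and release it; the primary structure is a cantilever fixed at P.
Primary-structure tip deflection at Q by superposition:
  clockwise couple 129 at a = 6.4: M₀a(2L − a)/(2EI) = 3963/EI
Tip deflection under a unit load at Q: L³/(3EI) = 170.7/EI.
With EI = 36000 kN·m²: δ_0 = 0.11008 m and δ_{QQ} = 0.004741 m/kN.
Compatibility — the spring shortens by R_Q/k under the reaction it provides: δ_0 − R_Q·δ_{QQ} = R_Q/k. With 1/k = 0.000077 m/kN, R_Q = δ_0 / (δ_{QQ} + 1/k) = 0.11008 / (0.004741 + 0.000077) = 22.85 kN.

R_Q = 22.85 kN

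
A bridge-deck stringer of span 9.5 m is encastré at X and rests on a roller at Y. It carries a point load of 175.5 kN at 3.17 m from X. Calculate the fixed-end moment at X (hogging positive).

M_X = 308.8 kN·m

Release the roller at Y. Primary structure: cantilever fixed at X.
Primary-structure tip deflection at Y by superposition:
  point load 175.5 at a = 3.17: Pa²(3L − a)/(6EI) = 7445/EI
Flexibility coefficient — unit upward force at Y: δ_{YY} = L³/(3EI) = 285.8/EI.
Compatibility at Y: δ_0 − R_Y·δ_{YY} = 0, so R_Y = 7445/285.8 = 26.05 kN.
Moment equilibrium about X: M_X = Σ(load moments about X) − R_Y·L = 556.3 − 26.05×9.5 = 308.8 kN·m.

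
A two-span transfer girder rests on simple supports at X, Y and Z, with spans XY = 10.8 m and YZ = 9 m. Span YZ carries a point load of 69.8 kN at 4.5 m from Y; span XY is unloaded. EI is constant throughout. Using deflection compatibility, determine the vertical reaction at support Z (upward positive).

Insert a hinge at Y; M_Y is the redundant, and each span becomes simply supported.
Rotations at Y on the released spans (each span's end-slope, ×1/EI):
  span YZ: point load 69.8 at a = 4.5: Pab(L + b)/(6LEI) = 353.4/EI
  relative rotation θ_0 = (0 + 353.4)/EI = 353.4/EI
A unit hogging moment at Y produces rotation L₁/(3EI) + L₂/(3EI) = 6.6/EI.
Compatibility: M_Y·(L₁+L₂)/(3EI) = θ_0, giving M_Y = 53.54 kN·m (hogging).
Span YZ, ΣM about Z: R_Y^{YZ}·9 = 314.1 + 53.54, so R_Y^{YZ} = 40.85 kN and R_Z = 69.8 − 40.85 = 28.95 kN.

R_Z = 28.95 kN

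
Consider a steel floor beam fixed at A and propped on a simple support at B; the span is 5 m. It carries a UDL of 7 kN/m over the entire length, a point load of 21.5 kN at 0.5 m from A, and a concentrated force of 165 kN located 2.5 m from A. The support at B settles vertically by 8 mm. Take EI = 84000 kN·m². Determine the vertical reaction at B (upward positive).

R_B = 48.87 kN

Take the reaction at B as the redundant and release it; the primary structure is a cantilever fixed at A.
Free-end deflection of the primary structure under the applied loading (downward +):
  UDL 7: wL⁴/(8EI) = 546.9/EI
  point load 21.5 at a = 0.5: Pa²(3L − a)/(6EI) = 12.99/EI
  point load 165 at a = 2.5: Pa²(3L − a)/(6EI) = 2148/EI
  δ_0 = 2708/EI
Flexibility coefficient — unit upward force at B: δ_{BB} = L³/(3EI) = 41.67/EI.
With EI = 84000 kN·m²: δ_0 = 0.032242 m and δ_{BB} = 0.000496 m/kN.
Compatibility — the beam at B must follow the support down by 0.008 m: δ_0 − R_B·δ_{BB} = 0.008, so R_B = (0.032242 − 0.008)/0.000496 = 48.87 kN.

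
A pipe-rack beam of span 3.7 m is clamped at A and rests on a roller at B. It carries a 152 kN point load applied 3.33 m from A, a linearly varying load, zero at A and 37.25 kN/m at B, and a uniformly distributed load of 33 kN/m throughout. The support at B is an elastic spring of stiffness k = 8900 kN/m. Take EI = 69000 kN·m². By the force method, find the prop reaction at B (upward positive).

Take the reaction at B as the redundant and release it; the primary structure is a cantilever fixed at A.
Primary-structure tip deflection at B by superposition:
  point load 152 at a = 3.33: Pa²(3L − a)/(6EI) = 2183/EI
  triangular load, peak 37.25 at the free end: 11w₀L⁴/(120EI) = 639.9/EI
  UDL 33: wL⁴/(8EI) = 773.1/EI
  δ_0 = 3596/EI
Flexibility coefficient — unit upward force at B: δ_{BB} = L³/(3EI) = 16.88/EI.
With EI = 69000 kN·m²: δ_0 = 0.052113 m and δ_{BB} = 0.000245 m/kN.
Compatibility — the spring shortens by R_B/k under the reaction it provides: δ_0 − R_B·δ_{BB} = R_B/k. With 1/k = 0.000112 m/kN, R_B = δ_0 / (δ_{BB} + 1/k) = 0.052113 / (0.000245 + 0.000112) = 145.9 kN.

R_B = 145.9 kN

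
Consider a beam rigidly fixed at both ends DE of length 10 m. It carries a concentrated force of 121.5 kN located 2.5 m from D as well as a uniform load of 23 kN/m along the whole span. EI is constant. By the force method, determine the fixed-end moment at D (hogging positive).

M_D = 362.5 kN·m

Release both end moments; the primary structure is a simply-supported span DE with redundants M_D and M_E.
Simple-span end rotations at D and E under the given loads:
  at D: point load 121.5 at a = 2.5: Pab(L + b)/(6LEI) = 664.5/EI
  at E: point load 121.5 at a = 2.5: Pab(L + a)/(6LEI) = 474.6/EI
  at D: UDL 23: wL³/(24EI) = 958.3/EI
  at E: UDL 23: wL³/(24EI) = 958.3/EI
  θ_D0 = 1623/EI,  θ_E0 = 1433/EI
Flexibility coefficients: a unit moment at one end gives L/(3EI) there and L/(6EI) at the far end, so f₁₁ = f₂₂ = 3.333/EI and f₁₂ = f₂₁ = 1.667/EI.
Compatibility — zero rotation at each built-in end:
  3.333 M_D + 1.667 M_E = 1623
  1.667 M_D + 3.333 M_E = 1433
Solving the pair gives M_D = 362.5 kN·m and M_E = 248.6 kN·m (hogging).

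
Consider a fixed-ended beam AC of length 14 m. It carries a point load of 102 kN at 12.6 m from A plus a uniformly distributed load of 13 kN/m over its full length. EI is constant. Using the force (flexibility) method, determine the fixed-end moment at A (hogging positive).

M_A = 225.2 kN·m

Release both end moments; the primary structure is a simply-supported span AC with redundants M_A and M_C.
Simple-span end rotations at A and C under the given loads:
  at A: point load 102 at a = 12.6: Pab(L + b)/(6LEI) = 329.9/EI
  at C: point load 102 at a = 12.6: Pab(L + a)/(6LEI) = 569.8/EI
  at A: UDL 13: wL³/(24EI) = 1486/EI
  at C: UDL 13: wL³/(24EI) = 1486/EI
  θ_A0 = 1816/EI,  θ_C0 = 2056/EI
Flexibility coefficients: a unit moment at one end gives L/(3EI) there and L/(6EI) at the far end, so f₁₁ = f₂₂ = 4.667/EI and f₁₂ = f₂₁ = 2.333/EI.
Compatibility — zero rotation at each built-in end:
  4.667 M_A + 2.333 M_C = 1816
  2.333 M_A + 4.667 M_C = 2056
Solving the pair gives M_A = 225.2 kN·m and M_C = 328 kN·m (hogging).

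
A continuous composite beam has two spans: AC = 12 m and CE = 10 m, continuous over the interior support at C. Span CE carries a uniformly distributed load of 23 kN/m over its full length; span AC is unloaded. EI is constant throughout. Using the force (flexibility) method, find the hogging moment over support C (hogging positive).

M_C = 130.7 kN·m

Release continuity at C by inserting a hinge; the redundant is the internal moment M_C. The primary structure is two simply-supported spans AC and CE.
Discontinuity in slope at C on the released structure — sum the simple-span end rotations:
  span CE: UDL 23: wL³/(24EI) = 958.3/EI
  relative rotation θ_0 = (0 + 958.3)/EI = 958.3/EI
A unit hogging moment at C produces rotation L₁/(3EI) + L₂/(3EI) = 7.333/EI.
Slope continuity at C: θ_0 = M_C·7.333/EI, so M_C = 958.3/7.333 = 130.7 kN·m (hogging).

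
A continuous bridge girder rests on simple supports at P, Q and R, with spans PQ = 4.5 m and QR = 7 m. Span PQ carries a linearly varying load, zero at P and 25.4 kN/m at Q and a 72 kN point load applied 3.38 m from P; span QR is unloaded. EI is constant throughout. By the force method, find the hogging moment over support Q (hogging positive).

M_Q = 34.17 kN·m

Take M_Q as the redundant. Released structure: two simple spans PQ and QR with a hinge at Q.
Discontinuity in slope at Q on the released structure — sum the simple-span end rotations:
  span PQ: triangular load, peak 25.4: w₀L³/(45EI) = 51.44/EI
  span PQ: point load 72 at a = 3.38: Pab(L + a)/(6LEI) = 79.55/EI
  relative rotation θ_0 = (131 + 0)/EI = 131/EI
A unit hogging moment at Q produces rotation L₁/(3EI) + L₂/(3EI) = 3.833/EI.
Slope continuity at Q: θ_0 = M_Q·3.833/EI, so M_Q = 131/3.833 = 34.17 kN·m (hogging).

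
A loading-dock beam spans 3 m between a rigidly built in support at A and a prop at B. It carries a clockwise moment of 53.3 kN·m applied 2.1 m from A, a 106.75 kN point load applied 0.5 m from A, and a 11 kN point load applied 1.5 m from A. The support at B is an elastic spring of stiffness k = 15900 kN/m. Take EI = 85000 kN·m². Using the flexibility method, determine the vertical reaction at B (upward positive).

R_B = 20.01 kN

Choose R_B as the redundant. The primary structure is the cantilever fixed at A.
Deflection at B on the released cantilever, summing each load's contribution:
  clockwise couple 53.3 at a = 2.1: M₀a(2L − a)/(2EI) = 218.3/EI
  point load 106.75 at a = 0.5: Pa²(3L − a)/(6EI) = 37.81/EI
  point load 11 at a = 1.5: Pa²(3L − a)/(6EI) = 30.94/EI
  δ_0 = 287/EI
Flexibility coefficient — unit upward force at B: δ_{BB} = L³/(3EI) = 9/EI.
With EI = 85000 kN·m²: δ_0 = 0.003377 m and δ_{BB} = 0.000106 m/kN.
Compatibility — the spring shortens by R_B/k under the reaction it provides: δ_0 − R_B·δ_{BB} = R_B/k. With 1/k = 0.000063 m/kN, R_B = δ_0 / (δ_{BB} + 1/k) = 0.003377 / (0.000106 + 0.000063) = 20.01 kN.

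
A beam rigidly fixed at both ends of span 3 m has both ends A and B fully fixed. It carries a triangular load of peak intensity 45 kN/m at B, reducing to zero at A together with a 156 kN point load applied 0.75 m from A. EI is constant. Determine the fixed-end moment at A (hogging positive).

Take the two fixed-end moments M_A, M_B as redundants; the released structure is the simple span AB.
End rotations of the released simple span under the applied load (×1/EI):
  at A: triangular load, peak 45: 7w₀L³/(360EI) = 23.62/EI
  at B: triangular load, peak 45: w₀L³/(45EI) = 27/EI
  at A: point load 156 at a = 0.75: Pab(L + b)/(6LEI) = 76.78/EI
  at B: point load 156 at a = 0.75: Pab(L + a)/(6LEI) = 54.84/EI
  θ_A0 = 100.4/EI,  θ_B0 = 81.84/EI
Flexibility coefficients: a unit moment at one end gives L/(3EI) there and L/(6EI) at the far end, so f₁₁ = f₂₂ = 1/EI and f₁₂ = f₂₁ = 0.5/EI.
Compatibility — zero rotation at each built-in end:
  1 M_A + 0.5 M_B = 100.4
  0.5 M_A + 1 M_B = 81.84
Solving the pair gives M_A = 79.31 kN·m and M_B = 42.19 kN·m (hogging).

M_A = 79.31 kN·m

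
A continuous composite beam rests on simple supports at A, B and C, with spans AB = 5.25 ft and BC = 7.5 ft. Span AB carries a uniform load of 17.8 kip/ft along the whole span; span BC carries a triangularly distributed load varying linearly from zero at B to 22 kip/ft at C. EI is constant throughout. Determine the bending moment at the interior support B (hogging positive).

M_B = 67.72 kip·ft

Take M_B as the redundant. Released structure: two simple spans AB and BC with a hinge at B.
Discontinuity in slope at B on the released structure — sum the simple-span end rotations:
  span AB: UDL 17.8: wL³/(24EI) = 107.3/EI
  span BC: triangular load, peak 22: 7w₀L³/(360EI) = 180.5/EI
  relative rotation θ_0 = (107.3 + 180.5)/EI = 287.8/EI
A unit hogging moment at B produces rotation L₁/(3EI) + L₂/(3EI) = 4.25/EI.
Slope continuity at B: θ_0 = M_B·4.25/EI, so M_B = 287.8/4.25 = 67.72 kip·ft (hogging).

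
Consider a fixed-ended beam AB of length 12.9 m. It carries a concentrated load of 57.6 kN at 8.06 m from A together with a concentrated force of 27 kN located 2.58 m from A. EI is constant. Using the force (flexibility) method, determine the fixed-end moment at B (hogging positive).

Release both end moments; the primary structure is a simply-supported span AB with redundants M_A and M_B.
On the primary (simply-supported) span, the end slopes from the loading are:
  at A: point load 57.6 at a = 8.06: Pab(L + b)/(6LEI) = 515/EI
  at B: point load 57.6 at a = 8.06: Pab(L + a)/(6LEI) = 608.5/EI
  at A: point load 27 at a = 2.58: Pab(L + b)/(6LEI) = 215.7/EI
  at B: point load 27 at a = 2.58: Pab(L + a)/(6LEI) = 143.8/EI
  θ_A0 = 730.7/EI,  θ_B0 = 752.3/EI
Flexibility coefficients: a unit moment at one end gives L/(3EI) there and L/(6EI) at the far end, so f₁₁ = f₂₂ = 4.3/EI and f₁₂ = f₂₁ = 2.15/EI.
Compatibility — zero rotation at each built-in end:
  4.3 M_A + 2.15 M_B = 730.7
  2.15 M_A + 4.3 M_B = 752.3
Solving the pair gives M_A = 109.9 kN·m and M_B = 120 kN·m (hogging).

M_B = 120 kN·m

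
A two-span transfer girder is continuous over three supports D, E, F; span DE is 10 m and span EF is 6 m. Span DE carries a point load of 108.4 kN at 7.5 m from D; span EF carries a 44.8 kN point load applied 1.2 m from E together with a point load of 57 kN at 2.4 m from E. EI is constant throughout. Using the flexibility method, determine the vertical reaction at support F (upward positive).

Release continuity at E by inserting a hinge; the redundant is the internal moment M_E. The primary structure is two simply-supported spans DE and EF.
Discontinuity in slope at E on the released structure — sum the simple-span end rotations:
  span DE: point load 108.4 at a = 7.5: Pab(L + a)/(6LEI) = 592.8/EI
  span EF: point load 44.8 at a = 1.2: Pab(L + b)/(6LEI) = 77.41/EI
  span EF: point load 57 at a = 2.4: Pab(L + b)/(6LEI) = 131.3/EI
  relative rotation θ_0 = (592.8 + 208.7)/EI = 801.6/EI
A unit hogging moment at E produces rotation L₁/(3EI) + L₂/(3EI) = 5.333/EI.
Compatibility: M_E·(L₁+L₂)/(3EI) = θ_0, giving M_E = 150.3 kN·m (hogging).
Span EF, ΣM about F: R_E^{EF}·6 = 420.2 + 150.3, so R_E^{EF} = 95.09 kN and R_F = 101.8 − 95.09 = 6.711 kN.

R_F = 6.711 kN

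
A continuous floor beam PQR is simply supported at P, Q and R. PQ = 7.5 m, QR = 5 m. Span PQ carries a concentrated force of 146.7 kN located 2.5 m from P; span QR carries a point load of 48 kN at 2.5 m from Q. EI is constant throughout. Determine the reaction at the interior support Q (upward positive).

Take M_Q as the redundant. Released structure: two simple spans PQ and QR with a hinge at Q.
End slopes at the hinge Q, treating each span as simply supported:
  span PQ: point load 146.7 at a = 2.5: Pab(L + a)/(6LEI) = 407.5/EI
  span QR: point load 48 at a = 2.5: Pab(L + b)/(6LEI) = 75/EI
  relative rotation θ_0 = (407.5 + 75)/EI = 482.5/EI
A unit hogging moment at Q produces rotation L₁/(3EI) + L₂/(3EI) = 4.167/EI.
Compatibility: M_Q·(L₁+L₂)/(3EI) = θ_0, giving M_Q = 115.8 kN·m (hogging).
Span PQ, ΣM about P with M_Q applied at Q: R_Q^{PQ}·7.5 = 366.8 + 115.8, so R_Q^{PQ} = 64.34 kN and R_P = 146.7 − 64.34 = 82.36 kN.
Span QR, ΣM about R: R_Q^{QR}·5 = 120 + 115.8, so R_Q^{QR} = 47.16 kN and R_R = 48 − 47.16 = 0.84 kN.
R_Q = 64.34 + 47.16 = 111.5 kN.

R_Q = 111.5 kN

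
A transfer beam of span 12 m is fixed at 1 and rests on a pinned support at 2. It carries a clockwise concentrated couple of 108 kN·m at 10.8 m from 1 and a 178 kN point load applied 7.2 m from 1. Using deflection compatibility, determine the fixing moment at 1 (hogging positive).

M_1 = 306.5 kN·m

Release the roller at 2. Primary structure: cantilever fixed at 1.
Downward deflection at the released point 2 due to the loads:
  clockwise couple 108 at a = 10.8: M₀a(2L − a)/(2EI) = 7698/EI
  point load 178 at a = 7.2: Pa²(3L − a)/(6EI) = 44292/EI
  δ_0 = 51990/EI
Flexibility coefficient — unit upward force at 2: δ_{22} = L³/(3EI) = 576/EI.
Compatibility at 2: δ_0 − R_2·δ_{22} = 0, so R_2 = 51990/576 = 90.26 kN.
Moment equilibrium about 1: M_1 = Σ(load moments about 1) − R_2·L = 1390 − 90.26×12 = 306.5 kN·m.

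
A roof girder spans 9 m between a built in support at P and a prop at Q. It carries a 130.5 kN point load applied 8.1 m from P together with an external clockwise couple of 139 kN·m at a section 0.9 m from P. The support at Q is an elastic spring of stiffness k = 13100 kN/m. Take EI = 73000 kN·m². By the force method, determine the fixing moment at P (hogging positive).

Choose R_Q as the redundant. The primary structure is the cantilever fixed at P.
Deflection at Q on the released cantilever, summing each load's contribution:
  point load 130.5 at a = 8.1: Pa²(3L − a)/(6EI) = 26971/EI
  clockwise couple 139 at a = 0.9: M₀a(2L − a)/(2EI) = 1070/EI
  δ_0 = 28040/EI
Tip deflection under a unit load at Q: L³/(3EI) = 243/EI.
With EI = 73000 kN·m²: δ_0 = 0.38411 m and δ_{QQ} = 0.003329 m/kN.
Compatibility — the spring shortens by R_Q/k under the reaction it provides: δ_0 − R_Q·δ_{QQ} = R_Q/k. With 1/k = 0.000076 m/kN, R_Q = δ_0 / (δ_{QQ} + 1/k) = 0.38411 / (0.003329 + 0.000076) = 112.8 kN.
Moment equilibrium about P: M_P = Σ(load moments about P) − R_Q·L = 1196 − 112.8×9 = 180.8 kN·m.

M_P = 180.8 kN·m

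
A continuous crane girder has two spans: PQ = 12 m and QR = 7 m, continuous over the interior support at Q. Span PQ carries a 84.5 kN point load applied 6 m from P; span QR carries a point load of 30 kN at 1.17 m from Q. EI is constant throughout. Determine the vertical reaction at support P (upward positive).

R_P = 31.42 kN

Release continuity at Q by inserting a hinge; the redundant is the internal moment M_Q. The primary structure is two simply-supported spans PQ and QR.
End slopes at the hinge Q, treating each span as simply supported:
  span PQ: point load 84.5 at a = 6: Pab(L + a)/(6LEI) = 760.5/EI
  span QR: point load 30 at a = 1.17: Pab(L + b)/(6LEI) = 62.51/EI
  relative rotation θ_0 = (760.5 + 62.51)/EI = 823/EI
A unit hogging moment at Q produces rotation L₁/(3EI) + L₂/(3EI) = 6.333/EI.
Compatibility: M_Q·(L₁+L₂)/(3EI) = θ_0, giving M_Q = 129.9 kN·m (hogging).
Span PQ, ΣM about P with M_Q applied at Q: R_Q^{PQ}·12 = 507 + 129.9, so R_Q^{PQ} = 53.08 kN and R_P = 84.5 − 53.08 = 31.42 kN.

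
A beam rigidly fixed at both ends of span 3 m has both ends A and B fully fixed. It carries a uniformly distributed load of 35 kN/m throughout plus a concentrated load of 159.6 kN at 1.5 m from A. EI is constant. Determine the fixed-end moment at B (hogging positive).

M_B = 86.1 kN·m

Release both end moments; the primary structure is a simply-supported span AB with redundants M_A and M_B.
Simple-span end rotations at A and B under the given loads:
  at A: UDL 35: wL³/(24EI) = 39.38/EI
  at B: UDL 35: wL³/(24EI) = 39.38/EI
  at A: point load 159.6 at a = 1.5: Pab(L + b)/(6LEI) = 89.78/EI
  at B: point load 159.6 at a = 1.5: Pab(L + a)/(6LEI) = 89.78/EI
  θ_A0 = 129.2/EI,  θ_B0 = 129.2/EI
Flexibility coefficients: a unit moment at one end gives L/(3EI) there and L/(6EI) at the far end, so f₁₁ = f₂₂ = 1/EI and f₁₂ = f₂₁ = 0.5/EI.
Compatibility — zero rotation at each built-in end:
  1 M_A + 0.5 M_B = 129.2
  0.5 M_A + 1 M_B = 129.2
Solving the pair gives M_A = 86.1 kN·m and M_B = 86.1 kN·m (hogging).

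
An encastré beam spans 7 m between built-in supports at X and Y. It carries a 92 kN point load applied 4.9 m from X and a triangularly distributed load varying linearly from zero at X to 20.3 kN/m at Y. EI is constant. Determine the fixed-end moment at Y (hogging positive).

M_Y = 144.4 kN·m

Take the two fixed-end moments M_X, M_Y as redundants; the released structure is the simple span XY.
On the primary (simply-supported) span, the end slopes from the loading are:
  at X: point load 92 at a = 4.9: Pab(L + b)/(6LEI) = 205.1/EI
  at Y: point load 92 at a = 4.9: Pab(L + a)/(6LEI) = 268.2/EI
  at X: triangular load, peak 20.3: 7w₀L³/(360EI) = 135.4/EI
  at Y: triangular load, peak 20.3: w₀L³/(45EI) = 154.7/EI
  θ_X0 = 340.5/EI,  θ_Y0 = 423/EI
Flexibility coefficients: a unit moment at one end gives L/(3EI) there and L/(6EI) at the far end, so f₁₁ = f₂₂ = 2.333/EI and f₁₂ = f₂₁ = 1.167/EI.
Compatibility — zero rotation at each built-in end:
  2.333 M_X + 1.167 M_Y = 340.5
  1.167 M_X + 2.333 M_Y = 423
Solving the pair gives M_X = 73.73 kN·m and M_Y = 144.4 kN·m (hogging).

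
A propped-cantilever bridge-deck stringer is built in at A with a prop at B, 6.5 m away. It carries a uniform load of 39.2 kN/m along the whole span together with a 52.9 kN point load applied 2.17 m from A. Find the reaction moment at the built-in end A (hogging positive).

M_A = 270.7 kN·m

Remove the prop at B; the released (primary) structure is a cantilever built in at A.
Downward deflection at the released point B due to the loads:
  UDL 39.2: wL⁴/(8EI) = 8747/EI
  point load 52.9 at a = 2.17: Pa²(3L − a)/(6EI) = 719.5/EI
  δ_0 = 9466/EI
Flexibility coefficient — unit upward force at B: δ_{BB} = L³/(3EI) = 91.54/EI.
The prop prevents deflection at B: R_B = δ_0/δ_{BB} = 9466/91.54 = 103.4 kN.
Moment equilibrium about A: M_A = Σ(load moments about A) − R_B·L = 942.9 − 103.4×6.5 = 270.7 kN·m.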